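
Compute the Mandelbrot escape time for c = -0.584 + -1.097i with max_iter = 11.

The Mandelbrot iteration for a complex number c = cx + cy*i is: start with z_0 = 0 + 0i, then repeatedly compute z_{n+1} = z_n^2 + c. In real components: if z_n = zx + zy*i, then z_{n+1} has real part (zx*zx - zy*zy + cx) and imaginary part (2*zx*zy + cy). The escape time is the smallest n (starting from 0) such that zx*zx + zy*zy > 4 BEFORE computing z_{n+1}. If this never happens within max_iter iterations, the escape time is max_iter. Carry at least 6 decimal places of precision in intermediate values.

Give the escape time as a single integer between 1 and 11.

z_0 = 0 + 0i, c = -0.5840 + -1.0970i
Iter 1: z = -0.5840 + -1.0970i, |z|^2 = 1.5445
Iter 2: z = -1.4464 + 0.1843i, |z|^2 = 2.1259
Iter 3: z = 1.4740 + -1.6301i, |z|^2 = 4.8299
Escaped at iteration 3

Answer: 3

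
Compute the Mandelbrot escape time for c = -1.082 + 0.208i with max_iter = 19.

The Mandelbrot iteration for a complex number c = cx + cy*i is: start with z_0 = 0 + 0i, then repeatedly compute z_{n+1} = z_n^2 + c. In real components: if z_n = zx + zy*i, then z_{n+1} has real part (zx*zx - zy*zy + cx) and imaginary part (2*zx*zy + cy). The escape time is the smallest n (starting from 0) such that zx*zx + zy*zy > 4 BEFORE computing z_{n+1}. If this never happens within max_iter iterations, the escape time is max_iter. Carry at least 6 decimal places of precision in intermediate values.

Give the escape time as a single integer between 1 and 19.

z_0 = 0 + 0i, c = -1.0820 + 0.2080i
Iter 1: z = -1.0820 + 0.2080i, |z|^2 = 1.2140
Iter 2: z = 0.0455 + -0.2421i, |z|^2 = 0.0607
Iter 3: z = -1.1386 + 0.1860i, |z|^2 = 1.3309
Iter 4: z = 0.1797 + -0.2155i, |z|^2 = 0.0787
Iter 5: z = -1.0962 + 0.1305i, |z|^2 = 1.2186
Iter 6: z = 0.1025 + -0.0782i, |z|^2 = 0.0166
Iter 7: z = -1.0776 + 0.1920i, |z|^2 = 1.1981
Iter 8: z = 0.0424 + -0.2057i, |z|^2 = 0.0441
Iter 9: z = -1.1225 + 0.1906i, |z|^2 = 1.2964
Iter 10: z = 0.1418 + -0.2198i, |z|^2 = 0.0684
Iter 11: z = -1.1102 + 0.1457i, |z|^2 = 1.2538
Iter 12: z = 0.1294 + -0.1155i, |z|^2 = 0.0301
Iter 13: z = -1.0786 + 0.1781i, |z|^2 = 1.1951
Iter 14: z = 0.0496 + -0.1762i, |z|^2 = 0.0335
Iter 15: z = -1.1106 + 0.1905i, |z|^2 = 1.2697
Iter 16: z = 0.1151 + -0.2151i, |z|^2 = 0.0595
Iter 17: z = -1.1150 + 0.1585i, |z|^2 = 1.2684
Iter 18: z = 0.1362 + -0.1454i, |z|^2 = 0.0397

Answer: 19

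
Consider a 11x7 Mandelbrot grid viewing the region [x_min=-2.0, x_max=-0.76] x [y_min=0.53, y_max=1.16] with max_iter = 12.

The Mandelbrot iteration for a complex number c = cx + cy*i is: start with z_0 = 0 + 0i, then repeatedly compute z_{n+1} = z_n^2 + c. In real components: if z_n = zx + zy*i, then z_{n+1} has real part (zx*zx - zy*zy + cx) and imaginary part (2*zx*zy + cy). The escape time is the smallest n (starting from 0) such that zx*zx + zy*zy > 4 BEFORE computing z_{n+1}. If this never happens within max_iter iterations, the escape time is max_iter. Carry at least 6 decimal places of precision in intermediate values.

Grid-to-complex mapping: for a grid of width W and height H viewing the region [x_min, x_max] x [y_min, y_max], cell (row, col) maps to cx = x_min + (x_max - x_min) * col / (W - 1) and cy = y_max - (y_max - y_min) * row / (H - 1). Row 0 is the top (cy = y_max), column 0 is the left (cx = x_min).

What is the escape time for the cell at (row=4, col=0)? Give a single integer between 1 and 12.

Answer: 1

Derivation:
z_0 = 0 + 0i, c = -2.0000 + 0.7400i
Iter 1: z = -2.0000 + 0.7400i, |z|^2 = 4.5476
Escaped at iteration 1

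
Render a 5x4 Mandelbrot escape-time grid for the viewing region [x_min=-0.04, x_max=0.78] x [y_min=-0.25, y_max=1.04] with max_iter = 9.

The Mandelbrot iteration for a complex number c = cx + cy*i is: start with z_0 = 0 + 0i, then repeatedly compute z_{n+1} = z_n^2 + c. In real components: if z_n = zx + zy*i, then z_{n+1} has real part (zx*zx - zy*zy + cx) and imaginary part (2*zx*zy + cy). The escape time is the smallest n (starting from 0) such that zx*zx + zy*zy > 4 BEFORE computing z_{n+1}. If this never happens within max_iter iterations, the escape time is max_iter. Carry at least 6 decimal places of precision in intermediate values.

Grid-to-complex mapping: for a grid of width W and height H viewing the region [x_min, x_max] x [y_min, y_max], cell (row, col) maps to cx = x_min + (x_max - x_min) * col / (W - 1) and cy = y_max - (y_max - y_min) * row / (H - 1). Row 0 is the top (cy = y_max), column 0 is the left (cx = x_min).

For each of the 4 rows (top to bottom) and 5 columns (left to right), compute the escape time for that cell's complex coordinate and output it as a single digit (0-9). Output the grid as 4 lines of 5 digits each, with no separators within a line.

Answer: 74322
99933
99943
99943

Derivation:
(row=0, col=0): c = -0.0400 + 1.0400i → escape time 7
(row=0, col=1): c = 0.1650 + 1.0400i → escape time 4
(row=0, col=2): c = 0.3700 + 1.0400i → escape time 3
(row=0, col=3): c = 0.5750 + 1.0400i → escape time 2
(row=0, col=4): c = 0.7800 + 1.0400i → escape time 2
(row=1, col=0): c = -0.0400 + 0.6100i → escape time 9
(row=1, col=1): c = 0.1650 + 0.6100i → escape time 9
(row=1, col=2): c = 0.3700 + 0.6100i → escape time 9
(row=1, col=3): c = 0.5750 + 0.6100i → escape time 3
(row=1, col=4): c = 0.7800 + 0.6100i → escape time 3
(row=2, col=0): c = -0.0400 + 0.1800i → escape time 9
(row=2, col=1): c = 0.1650 + 0.1800i → escape time 9
(row=2, col=2): c = 0.3700 + 0.1800i → escape time 9
(row=2, col=3): c = 0.5750 + 0.1800i → escape time 4
(row=2, col=4): c = 0.7800 + 0.1800i → escape time 3
(row=3, col=0): c = -0.0400 + -0.2500i → escape time 9
(row=3, col=1): c = 0.1650 + -0.2500i → escape time 9
(row=3, col=2): c = 0.3700 + -0.2500i → escape time 9
(row=3, col=3): c = 0.5750 + -0.2500i → escape time 4
(row=3, col=4): c = 0.7800 + -0.2500i → escape time 3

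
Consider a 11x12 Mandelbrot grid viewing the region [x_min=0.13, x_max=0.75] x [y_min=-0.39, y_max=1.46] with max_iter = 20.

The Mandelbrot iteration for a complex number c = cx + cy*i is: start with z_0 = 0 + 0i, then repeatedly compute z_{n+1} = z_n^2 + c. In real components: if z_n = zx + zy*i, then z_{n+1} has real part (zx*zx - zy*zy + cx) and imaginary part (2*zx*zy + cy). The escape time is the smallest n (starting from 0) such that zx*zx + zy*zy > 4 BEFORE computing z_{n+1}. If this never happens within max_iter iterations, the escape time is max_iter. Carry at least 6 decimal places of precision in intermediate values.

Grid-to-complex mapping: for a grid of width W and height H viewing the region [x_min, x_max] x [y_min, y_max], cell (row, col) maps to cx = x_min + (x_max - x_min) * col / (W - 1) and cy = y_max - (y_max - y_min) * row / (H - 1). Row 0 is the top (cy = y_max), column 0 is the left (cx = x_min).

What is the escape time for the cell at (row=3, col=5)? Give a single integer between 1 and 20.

Answer: 3

Derivation:
z_0 = 0 + 0i, c = 0.4400 + 0.9555i
Iter 1: z = 0.4400 + 0.9555i, |z|^2 = 1.1065
Iter 2: z = -0.2793 + 1.7963i, |z|^2 = 3.3045
Iter 3: z = -2.7085 + -0.0479i, |z|^2 = 7.3384
Escaped at iteration 3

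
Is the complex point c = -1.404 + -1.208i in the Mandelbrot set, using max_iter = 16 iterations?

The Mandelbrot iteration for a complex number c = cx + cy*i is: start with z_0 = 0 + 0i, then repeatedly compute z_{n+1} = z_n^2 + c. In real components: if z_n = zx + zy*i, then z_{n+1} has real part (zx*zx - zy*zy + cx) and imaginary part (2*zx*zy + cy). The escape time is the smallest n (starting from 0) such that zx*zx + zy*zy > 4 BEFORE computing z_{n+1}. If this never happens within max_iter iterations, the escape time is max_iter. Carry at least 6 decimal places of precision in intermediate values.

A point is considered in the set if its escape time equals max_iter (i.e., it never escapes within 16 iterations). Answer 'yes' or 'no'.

Answer: no

Derivation:
z_0 = 0 + 0i, c = -1.4040 + -1.2080i
Iter 1: z = -1.4040 + -1.2080i, |z|^2 = 3.4305
Iter 2: z = -0.8920 + 2.1841i, |z|^2 = 5.5659
Escaped at iteration 2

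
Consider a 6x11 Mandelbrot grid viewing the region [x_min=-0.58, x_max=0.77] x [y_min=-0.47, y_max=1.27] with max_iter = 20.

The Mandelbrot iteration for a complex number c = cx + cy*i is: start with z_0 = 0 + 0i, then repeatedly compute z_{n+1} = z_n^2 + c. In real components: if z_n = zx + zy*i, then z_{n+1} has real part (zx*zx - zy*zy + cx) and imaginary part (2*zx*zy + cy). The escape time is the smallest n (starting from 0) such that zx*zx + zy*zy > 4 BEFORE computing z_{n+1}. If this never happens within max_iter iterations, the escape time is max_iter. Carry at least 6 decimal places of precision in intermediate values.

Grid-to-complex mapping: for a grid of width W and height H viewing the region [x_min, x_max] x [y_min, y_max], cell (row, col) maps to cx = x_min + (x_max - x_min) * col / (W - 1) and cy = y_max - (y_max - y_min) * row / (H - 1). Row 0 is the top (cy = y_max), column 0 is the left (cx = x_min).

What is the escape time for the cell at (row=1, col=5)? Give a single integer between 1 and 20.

z_0 = 0 + 0i, c = 0.7700 + 1.0960i
Iter 1: z = 0.7700 + 1.0960i, |z|^2 = 1.7941
Iter 2: z = 0.1617 + 2.7838i, |z|^2 = 7.7759
Escaped at iteration 2

Answer: 2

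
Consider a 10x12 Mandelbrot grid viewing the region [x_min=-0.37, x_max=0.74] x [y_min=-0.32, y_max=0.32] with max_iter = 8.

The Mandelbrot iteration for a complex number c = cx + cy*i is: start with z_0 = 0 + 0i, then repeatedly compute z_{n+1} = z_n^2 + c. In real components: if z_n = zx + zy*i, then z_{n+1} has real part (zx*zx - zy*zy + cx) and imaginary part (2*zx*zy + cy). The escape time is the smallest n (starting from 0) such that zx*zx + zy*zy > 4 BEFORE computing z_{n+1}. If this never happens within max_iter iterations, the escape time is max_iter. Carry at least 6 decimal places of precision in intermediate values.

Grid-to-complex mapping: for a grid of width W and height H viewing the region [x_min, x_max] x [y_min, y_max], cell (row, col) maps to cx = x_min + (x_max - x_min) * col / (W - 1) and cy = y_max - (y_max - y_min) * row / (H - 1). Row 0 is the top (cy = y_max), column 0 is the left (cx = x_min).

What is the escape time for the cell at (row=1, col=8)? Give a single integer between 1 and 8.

z_0 = 0 + 0i, c = 0.6167 + 0.2618i
Iter 1: z = 0.6167 + 0.2618i, |z|^2 = 0.4488
Iter 2: z = 0.9284 + 0.5847i, |z|^2 = 1.2038
Iter 3: z = 1.1367 + 1.3475i, |z|^2 = 3.1079
Iter 4: z = 0.0929 + 3.3252i, |z|^2 = 11.0659
Escaped at iteration 4

Answer: 4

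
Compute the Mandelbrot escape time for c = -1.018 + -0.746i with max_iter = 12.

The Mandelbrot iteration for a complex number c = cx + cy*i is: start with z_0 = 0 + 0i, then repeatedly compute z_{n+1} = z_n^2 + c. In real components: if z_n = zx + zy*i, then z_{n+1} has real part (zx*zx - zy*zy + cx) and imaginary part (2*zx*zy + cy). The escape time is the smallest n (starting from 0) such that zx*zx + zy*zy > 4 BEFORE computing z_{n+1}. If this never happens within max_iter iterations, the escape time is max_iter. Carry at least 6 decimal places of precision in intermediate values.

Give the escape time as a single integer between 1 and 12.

Answer: 3

Derivation:
z_0 = 0 + 0i, c = -1.0180 + -0.7460i
Iter 1: z = -1.0180 + -0.7460i, |z|^2 = 1.5928
Iter 2: z = -0.5382 + 0.7729i, |z|^2 = 0.8870
Iter 3: z = -1.3257 + -1.5779i, |z|^2 = 4.2471
Escaped at iteration 3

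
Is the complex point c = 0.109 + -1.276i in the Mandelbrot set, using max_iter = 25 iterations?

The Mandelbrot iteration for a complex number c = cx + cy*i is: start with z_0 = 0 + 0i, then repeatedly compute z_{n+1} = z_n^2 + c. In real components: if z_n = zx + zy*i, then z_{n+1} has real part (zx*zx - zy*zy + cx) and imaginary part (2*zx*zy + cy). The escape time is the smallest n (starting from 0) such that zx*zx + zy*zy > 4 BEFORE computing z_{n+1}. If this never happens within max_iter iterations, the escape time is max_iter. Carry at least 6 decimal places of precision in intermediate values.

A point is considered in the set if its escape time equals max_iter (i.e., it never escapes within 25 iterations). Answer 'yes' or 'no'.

Answer: no

Derivation:
z_0 = 0 + 0i, c = 0.1090 + -1.2760i
Iter 1: z = 0.1090 + -1.2760i, |z|^2 = 1.6401
Iter 2: z = -1.5073 + -1.5542i, |z|^2 = 4.6874
Escaped at iteration 2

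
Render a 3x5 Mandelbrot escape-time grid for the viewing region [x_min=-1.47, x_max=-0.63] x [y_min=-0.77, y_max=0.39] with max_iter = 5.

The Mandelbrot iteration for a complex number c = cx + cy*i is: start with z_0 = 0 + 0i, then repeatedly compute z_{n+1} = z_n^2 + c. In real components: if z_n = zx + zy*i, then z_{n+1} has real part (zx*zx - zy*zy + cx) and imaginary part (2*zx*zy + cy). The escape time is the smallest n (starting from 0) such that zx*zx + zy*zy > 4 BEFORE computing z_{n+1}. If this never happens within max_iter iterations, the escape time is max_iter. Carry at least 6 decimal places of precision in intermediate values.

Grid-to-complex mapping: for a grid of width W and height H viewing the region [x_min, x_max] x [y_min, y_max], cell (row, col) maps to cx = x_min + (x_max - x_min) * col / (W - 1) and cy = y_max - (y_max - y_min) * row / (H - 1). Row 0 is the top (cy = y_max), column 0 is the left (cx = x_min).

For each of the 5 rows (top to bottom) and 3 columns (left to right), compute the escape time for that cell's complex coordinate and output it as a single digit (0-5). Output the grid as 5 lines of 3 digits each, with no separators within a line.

(row=0, col=0): c = -1.4700 + 0.3900i → escape time 4
(row=0, col=1): c = -1.0500 + 0.3900i → escape time 5
(row=0, col=2): c = -0.6300 + 0.3900i → escape time 5
(row=1, col=0): c = -1.4700 + 0.1000i → escape time 5
(row=1, col=1): c = -1.0500 + 0.1000i → escape time 5
(row=1, col=2): c = -0.6300 + 0.1000i → escape time 5
(row=2, col=0): c = -1.4700 + -0.1900i → escape time 5
(row=2, col=1): c = -1.0500 + -0.1900i → escape time 5
(row=2, col=2): c = -0.6300 + -0.1900i → escape time 5
(row=3, col=0): c = -1.4700 + -0.4800i → escape time 3
(row=3, col=1): c = -1.0500 + -0.4800i → escape time 5
(row=3, col=2): c = -0.6300 + -0.4800i → escape time 5
(row=4, col=0): c = -1.4700 + -0.7700i → escape time 3
(row=4, col=1): c = -1.0500 + -0.7700i → escape time 3
(row=4, col=2): c = -0.6300 + -0.7700i → escape time 4

Answer: 455
555
555
355
334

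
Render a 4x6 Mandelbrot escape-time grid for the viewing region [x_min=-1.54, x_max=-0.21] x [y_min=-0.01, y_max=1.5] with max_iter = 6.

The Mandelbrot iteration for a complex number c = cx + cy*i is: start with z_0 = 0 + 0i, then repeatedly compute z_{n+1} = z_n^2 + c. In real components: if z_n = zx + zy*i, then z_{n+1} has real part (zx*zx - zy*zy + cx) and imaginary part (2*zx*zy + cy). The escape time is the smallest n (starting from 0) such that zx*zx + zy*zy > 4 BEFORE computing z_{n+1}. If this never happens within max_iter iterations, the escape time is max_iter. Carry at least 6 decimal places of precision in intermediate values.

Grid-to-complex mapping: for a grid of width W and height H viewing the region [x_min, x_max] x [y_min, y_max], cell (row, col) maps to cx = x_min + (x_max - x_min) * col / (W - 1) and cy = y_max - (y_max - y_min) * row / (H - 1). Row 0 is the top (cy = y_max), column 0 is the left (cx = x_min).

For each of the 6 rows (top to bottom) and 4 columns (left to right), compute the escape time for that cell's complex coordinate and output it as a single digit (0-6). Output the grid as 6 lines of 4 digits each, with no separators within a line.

(row=0, col=0): c = -1.5400 + 1.5000i → escape time 1
(row=0, col=1): c = -1.0967 + 1.5000i → escape time 2
(row=0, col=2): c = -0.6533 + 1.5000i → escape time 2
(row=0, col=3): c = -0.2100 + 1.5000i → escape time 2
(row=1, col=0): c = -1.5400 + 1.1980i → escape time 2
(row=1, col=1): c = -1.0967 + 1.1980i → escape time 3
(row=1, col=2): c = -0.6533 + 1.1980i → escape time 3
(row=1, col=3): c = -0.2100 + 1.1980i → escape time 3
(row=2, col=0): c = -1.5400 + 0.8960i → escape time 3
(row=2, col=1): c = -1.0967 + 0.8960i → escape time 3
(row=2, col=2): c = -0.6533 + 0.8960i → escape time 4
(row=2, col=3): c = -0.2100 + 0.8960i → escape time 6
(row=3, col=0): c = -1.5400 + 0.5940i → escape time 3
(row=3, col=1): c = -1.0967 + 0.5940i → escape time 4
(row=3, col=2): c = -0.6533 + 0.5940i → escape time 6
(row=3, col=3): c = -0.2100 + 0.5940i → escape time 6
(row=4, col=0): c = -1.5400 + 0.2920i → escape time 5
(row=4, col=1): c = -1.0967 + 0.2920i → escape time 6
(row=4, col=2): c = -0.6533 + 0.2920i → escape time 6
(row=4, col=3): c = -0.2100 + 0.2920i → escape time 6
(row=5, col=0): c = -1.5400 + -0.0100i → escape time 6
(row=5, col=1): c = -1.0967 + -0.0100i → escape time 6
(row=5, col=2): c = -0.6533 + -0.0100i → escape time 6
(row=5, col=3): c = -0.2100 + -0.0100i → escape time 6

Answer: 1222
2333
3346
3466
5666
6666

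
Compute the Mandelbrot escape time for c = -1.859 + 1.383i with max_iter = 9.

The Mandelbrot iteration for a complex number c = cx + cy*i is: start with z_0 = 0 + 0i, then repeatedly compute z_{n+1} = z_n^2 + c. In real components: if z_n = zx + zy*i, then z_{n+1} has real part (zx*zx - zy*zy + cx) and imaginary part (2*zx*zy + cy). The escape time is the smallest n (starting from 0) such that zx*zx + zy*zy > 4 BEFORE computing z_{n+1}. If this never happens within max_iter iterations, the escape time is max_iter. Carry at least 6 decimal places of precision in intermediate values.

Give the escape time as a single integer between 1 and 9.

Answer: 1

Derivation:
z_0 = 0 + 0i, c = -1.8590 + 1.3830i
Iter 1: z = -1.8590 + 1.3830i, |z|^2 = 5.3686
Escaped at iteration 1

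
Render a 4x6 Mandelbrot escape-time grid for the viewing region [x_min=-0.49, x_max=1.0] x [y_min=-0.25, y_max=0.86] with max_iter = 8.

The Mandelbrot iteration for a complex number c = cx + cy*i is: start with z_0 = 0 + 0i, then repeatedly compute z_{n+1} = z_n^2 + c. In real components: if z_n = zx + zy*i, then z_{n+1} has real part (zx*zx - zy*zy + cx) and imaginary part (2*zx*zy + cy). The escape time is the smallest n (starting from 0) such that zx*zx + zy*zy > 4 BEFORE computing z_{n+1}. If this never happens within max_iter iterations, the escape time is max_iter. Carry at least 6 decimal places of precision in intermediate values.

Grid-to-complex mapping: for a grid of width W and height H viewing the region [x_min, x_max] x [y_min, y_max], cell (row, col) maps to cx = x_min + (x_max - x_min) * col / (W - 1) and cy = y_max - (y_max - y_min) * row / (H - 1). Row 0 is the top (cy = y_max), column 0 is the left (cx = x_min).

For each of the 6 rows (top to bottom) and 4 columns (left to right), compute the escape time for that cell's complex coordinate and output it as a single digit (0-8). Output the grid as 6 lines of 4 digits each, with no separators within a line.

(row=0, col=0): c = -0.4900 + 0.8600i → escape time 5
(row=0, col=1): c = 0.0067 + 0.8600i → escape time 8
(row=0, col=2): c = 0.5033 + 0.8600i → escape time 3
(row=0, col=3): c = 1.0000 + 0.8600i → escape time 2
(row=1, col=0): c = -0.4900 + 0.6380i → escape time 8
(row=1, col=1): c = 0.0067 + 0.6380i → escape time 8
(row=1, col=2): c = 0.5033 + 0.6380i → escape time 4
(row=1, col=3): c = 1.0000 + 0.6380i → escape time 2
(row=2, col=0): c = -0.4900 + 0.4160i → escape time 8
(row=2, col=1): c = 0.0067 + 0.4160i → escape time 8
(row=2, col=2): c = 0.5033 + 0.4160i → escape time 5
(row=2, col=3): c = 1.0000 + 0.4160i → escape time 2
(row=3, col=0): c = -0.4900 + 0.1940i → escape time 8
(row=3, col=1): c = 0.0067 + 0.1940i → escape time 8
(row=3, col=2): c = 0.5033 + 0.1940i → escape time 5
(row=3, col=3): c = 1.0000 + 0.1940i → escape time 2
(row=4, col=0): c = -0.4900 + -0.0280i → escape time 8
(row=4, col=1): c = 0.0067 + -0.0280i → escape time 8
(row=4, col=2): c = 0.5033 + -0.0280i → escape time 5
(row=4, col=3): c = 1.0000 + -0.0280i → escape time 2
(row=5, col=0): c = -0.4900 + -0.2500i → escape time 8
(row=5, col=1): c = 0.0067 + -0.2500i → escape time 8
(row=5, col=2): c = 0.5033 + -0.2500i → escape time 5
(row=5, col=3): c = 1.0000 + -0.2500i → escape time 2

Answer: 5832
8842
8852
8852
8852
8852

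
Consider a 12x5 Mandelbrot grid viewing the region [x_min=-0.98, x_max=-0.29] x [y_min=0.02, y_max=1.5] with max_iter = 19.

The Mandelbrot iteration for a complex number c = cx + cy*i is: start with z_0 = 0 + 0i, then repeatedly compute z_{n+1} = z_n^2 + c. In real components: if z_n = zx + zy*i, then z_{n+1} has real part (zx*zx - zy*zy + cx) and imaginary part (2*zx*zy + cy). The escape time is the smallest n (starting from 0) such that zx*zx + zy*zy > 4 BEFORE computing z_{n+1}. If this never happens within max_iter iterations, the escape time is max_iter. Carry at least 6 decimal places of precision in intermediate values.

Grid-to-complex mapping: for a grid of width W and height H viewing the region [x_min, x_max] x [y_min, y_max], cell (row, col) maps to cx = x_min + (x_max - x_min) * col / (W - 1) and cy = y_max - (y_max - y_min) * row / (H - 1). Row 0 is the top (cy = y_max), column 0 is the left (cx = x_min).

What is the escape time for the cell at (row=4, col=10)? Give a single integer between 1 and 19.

Answer: 19

Derivation:
z_0 = 0 + 0i, c = -0.3527 + 0.0200i
Iter 1: z = -0.3527 + 0.0200i, |z|^2 = 0.1248
Iter 2: z = -0.2287 + 0.0059i, |z|^2 = 0.0523
Iter 3: z = -0.3005 + 0.0173i, |z|^2 = 0.0906
Iter 4: z = -0.2628 + 0.0096i, |z|^2 = 0.0691
Iter 5: z = -0.2838 + 0.0150i, |z|^2 = 0.0808
Iter 6: z = -0.2724 + 0.0115i, |z|^2 = 0.0743
Iter 7: z = -0.2786 + 0.0137i, |z|^2 = 0.0778
Iter 8: z = -0.2753 + 0.0123i, |z|^2 = 0.0759
Iter 9: z = -0.2771 + 0.0132i, |z|^2 = 0.0770
Iter 10: z = -0.2761 + 0.0127i, |z|^2 = 0.0764
Iter 11: z = -0.2766 + 0.0130i, |z|^2 = 0.0767
Iter 12: z = -0.2764 + 0.0128i, |z|^2 = 0.0765
Iter 13: z = -0.2765 + 0.0129i, |z|^2 = 0.0766
Iter 14: z = -0.2764 + 0.0129i, |z|^2 = 0.0766
Iter 15: z = -0.2765 + 0.0129i, |z|^2 = 0.0766
Iter 16: z = -0.2765 + 0.0129i, |z|^2 = 0.0766
Iter 17: z = -0.2765 + 0.0129i, |z|^2 = 0.0766
Iter 18: z = -0.2765 + 0.0129i, |z|^2 = 0.0766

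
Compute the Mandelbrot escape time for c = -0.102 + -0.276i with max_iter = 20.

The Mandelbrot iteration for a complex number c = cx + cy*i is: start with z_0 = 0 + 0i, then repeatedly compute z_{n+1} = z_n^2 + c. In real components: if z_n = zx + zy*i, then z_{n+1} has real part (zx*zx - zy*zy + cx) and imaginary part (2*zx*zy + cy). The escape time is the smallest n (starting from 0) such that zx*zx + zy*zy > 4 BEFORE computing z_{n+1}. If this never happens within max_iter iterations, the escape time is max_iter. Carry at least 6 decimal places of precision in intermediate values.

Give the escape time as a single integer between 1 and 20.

z_0 = 0 + 0i, c = -0.1020 + -0.2760i
Iter 1: z = -0.1020 + -0.2760i, |z|^2 = 0.0866
Iter 2: z = -0.1678 + -0.2197i, |z|^2 = 0.0764
Iter 3: z = -0.1221 + -0.2023i, |z|^2 = 0.0558
Iter 4: z = -0.1280 + -0.2266i, |z|^2 = 0.0677
Iter 5: z = -0.1370 + -0.2180i, |z|^2 = 0.0663
Iter 6: z = -0.1308 + -0.2163i, |z|^2 = 0.0639
Iter 7: z = -0.1317 + -0.2194i, |z|^2 = 0.0655
Iter 8: z = -0.1328 + -0.2182i, |z|^2 = 0.0653
Iter 9: z = -0.1320 + -0.2180i, |z|^2 = 0.0650
Iter 10: z = -0.1321 + -0.2184i, |z|^2 = 0.0652
Iter 11: z = -0.1323 + -0.2183i, |z|^2 = 0.0651
Iter 12: z = -0.1322 + -0.2183i, |z|^2 = 0.0651
Iter 13: z = -0.1322 + -0.2183i, |z|^2 = 0.0651
Iter 14: z = -0.1322 + -0.2183i, |z|^2 = 0.0651
Iter 15: z = -0.1322 + -0.2183i, |z|^2 = 0.0651
Iter 16: z = -0.1322 + -0.2183i, |z|^2 = 0.0651
Iter 17: z = -0.1322 + -0.2183i, |z|^2 = 0.0651
Iter 18: z = -0.1322 + -0.2183i, |z|^2 = 0.0651
Iter 19: z = -0.1322 + -0.2183i, |z|^2 = 0.0651

Answer: 20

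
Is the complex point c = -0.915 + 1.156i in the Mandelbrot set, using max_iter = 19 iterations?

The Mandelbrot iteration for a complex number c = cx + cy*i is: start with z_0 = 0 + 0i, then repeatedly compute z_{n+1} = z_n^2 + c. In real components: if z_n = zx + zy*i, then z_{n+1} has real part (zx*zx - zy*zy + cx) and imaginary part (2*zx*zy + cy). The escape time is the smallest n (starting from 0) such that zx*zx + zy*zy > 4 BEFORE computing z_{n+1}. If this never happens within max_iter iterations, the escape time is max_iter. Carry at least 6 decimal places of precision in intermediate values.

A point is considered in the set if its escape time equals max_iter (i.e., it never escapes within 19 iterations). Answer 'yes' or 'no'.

Answer: no

Derivation:
z_0 = 0 + 0i, c = -0.9150 + 1.1560i
Iter 1: z = -0.9150 + 1.1560i, |z|^2 = 2.1736
Iter 2: z = -1.4141 + -0.9595i, |z|^2 = 2.9203
Iter 3: z = 0.1641 + 3.8696i, |z|^2 = 15.0009
Escaped at iteration 3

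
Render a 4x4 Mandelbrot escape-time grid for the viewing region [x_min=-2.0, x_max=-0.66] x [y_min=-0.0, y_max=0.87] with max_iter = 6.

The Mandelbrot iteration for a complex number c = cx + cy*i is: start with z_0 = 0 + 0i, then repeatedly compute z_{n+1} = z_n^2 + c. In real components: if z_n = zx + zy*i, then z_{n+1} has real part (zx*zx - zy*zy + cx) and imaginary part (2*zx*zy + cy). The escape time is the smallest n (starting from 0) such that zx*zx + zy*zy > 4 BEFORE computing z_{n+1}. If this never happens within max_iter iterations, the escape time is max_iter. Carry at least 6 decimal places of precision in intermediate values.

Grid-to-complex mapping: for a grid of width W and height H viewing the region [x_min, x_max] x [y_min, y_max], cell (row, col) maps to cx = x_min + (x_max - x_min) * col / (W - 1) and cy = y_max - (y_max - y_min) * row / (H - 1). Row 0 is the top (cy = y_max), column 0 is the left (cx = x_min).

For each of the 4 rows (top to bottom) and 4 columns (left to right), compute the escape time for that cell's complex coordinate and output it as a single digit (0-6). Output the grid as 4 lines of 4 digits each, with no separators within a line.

(row=0, col=0): c = -2.0000 + 0.8700i → escape time 1
(row=0, col=1): c = -1.5533 + 0.8700i → escape time 3
(row=0, col=2): c = -1.1067 + 0.8700i → escape time 3
(row=0, col=3): c = -0.6600 + 0.8700i → escape time 4
(row=1, col=0): c = -2.0000 + 0.5800i → escape time 1
(row=1, col=1): c = -1.5533 + 0.5800i → escape time 3
(row=1, col=2): c = -1.1067 + 0.5800i → escape time 4
(row=1, col=3): c = -0.6600 + 0.5800i → escape time 6
(row=2, col=0): c = -2.0000 + 0.2900i → escape time 1
(row=2, col=1): c = -1.5533 + 0.2900i → escape time 4
(row=2, col=2): c = -1.1067 + 0.2900i → escape time 6
(row=2, col=3): c = -0.6600 + 0.2900i → escape time 6
(row=3, col=0): c = -2.0000 + 0.0000i → escape time 6
(row=3, col=1): c = -1.5533 + 0.0000i → escape time 6
(row=3, col=2): c = -1.1067 + 0.0000i → escape time 6
(row=3, col=3): c = -0.6600 + 0.0000i → escape time 6

Answer: 1334
1346
1466
6666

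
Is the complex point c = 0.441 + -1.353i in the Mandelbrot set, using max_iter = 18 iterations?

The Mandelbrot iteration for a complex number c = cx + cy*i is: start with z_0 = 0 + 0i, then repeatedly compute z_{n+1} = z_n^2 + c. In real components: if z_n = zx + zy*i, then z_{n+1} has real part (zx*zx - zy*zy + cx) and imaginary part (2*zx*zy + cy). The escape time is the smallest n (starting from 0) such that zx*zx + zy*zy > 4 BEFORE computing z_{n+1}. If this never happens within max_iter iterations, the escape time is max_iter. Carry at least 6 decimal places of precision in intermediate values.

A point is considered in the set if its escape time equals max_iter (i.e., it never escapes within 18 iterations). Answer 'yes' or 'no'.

z_0 = 0 + 0i, c = 0.4410 + -1.3530i
Iter 1: z = 0.4410 + -1.3530i, |z|^2 = 2.0251
Iter 2: z = -1.1951 + -2.5463i, |z|^2 = 7.9122
Escaped at iteration 2

Answer: no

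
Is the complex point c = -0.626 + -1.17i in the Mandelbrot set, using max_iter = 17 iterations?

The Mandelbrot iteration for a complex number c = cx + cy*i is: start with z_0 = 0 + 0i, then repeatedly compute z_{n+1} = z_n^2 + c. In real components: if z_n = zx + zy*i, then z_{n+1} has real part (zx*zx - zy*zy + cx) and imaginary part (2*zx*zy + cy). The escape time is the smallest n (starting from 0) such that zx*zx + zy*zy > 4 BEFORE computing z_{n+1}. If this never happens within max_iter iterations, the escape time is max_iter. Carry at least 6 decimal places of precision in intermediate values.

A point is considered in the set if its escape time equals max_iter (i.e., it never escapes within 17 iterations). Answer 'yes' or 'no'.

z_0 = 0 + 0i, c = -0.6260 + -1.1700i
Iter 1: z = -0.6260 + -1.1700i, |z|^2 = 1.7608
Iter 2: z = -1.6030 + 0.2948i, |z|^2 = 2.6566
Iter 3: z = 1.8568 + -2.1153i, |z|^2 = 7.9219
Escaped at iteration 3

Answer: no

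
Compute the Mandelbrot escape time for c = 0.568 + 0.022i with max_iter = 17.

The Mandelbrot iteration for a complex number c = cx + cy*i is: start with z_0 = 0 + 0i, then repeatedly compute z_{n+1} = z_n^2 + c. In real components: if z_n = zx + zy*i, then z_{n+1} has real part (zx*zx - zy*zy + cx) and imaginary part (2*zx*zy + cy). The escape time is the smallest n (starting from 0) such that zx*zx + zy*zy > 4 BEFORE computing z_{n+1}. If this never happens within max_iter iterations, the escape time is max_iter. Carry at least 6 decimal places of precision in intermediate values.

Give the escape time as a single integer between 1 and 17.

Answer: 4

Derivation:
z_0 = 0 + 0i, c = 0.5680 + 0.0220i
Iter 1: z = 0.5680 + 0.0220i, |z|^2 = 0.3231
Iter 2: z = 0.8901 + 0.0470i, |z|^2 = 0.7946
Iter 3: z = 1.3581 + 0.1057i, |z|^2 = 1.8557
Iter 4: z = 2.4014 + 0.3090i, |z|^2 = 5.8621
Escaped at iteration 4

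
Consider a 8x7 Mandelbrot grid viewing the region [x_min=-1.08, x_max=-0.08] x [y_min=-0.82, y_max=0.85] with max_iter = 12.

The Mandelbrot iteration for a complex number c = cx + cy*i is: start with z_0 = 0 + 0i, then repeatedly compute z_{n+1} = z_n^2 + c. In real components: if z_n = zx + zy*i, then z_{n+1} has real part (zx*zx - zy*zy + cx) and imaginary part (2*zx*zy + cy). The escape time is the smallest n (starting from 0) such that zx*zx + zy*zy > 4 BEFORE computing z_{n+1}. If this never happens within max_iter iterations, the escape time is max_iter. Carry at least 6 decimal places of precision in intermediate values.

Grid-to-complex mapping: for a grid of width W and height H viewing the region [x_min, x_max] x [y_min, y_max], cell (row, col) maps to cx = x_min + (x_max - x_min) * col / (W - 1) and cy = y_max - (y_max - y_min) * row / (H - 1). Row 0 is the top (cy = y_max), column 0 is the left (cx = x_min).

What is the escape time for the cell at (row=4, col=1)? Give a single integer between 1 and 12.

z_0 = 0 + 0i, c = -0.9371 + -0.2633i
Iter 1: z = -0.9371 + -0.2633i, |z|^2 = 0.9476
Iter 2: z = -0.1283 + 0.2302i, |z|^2 = 0.0695
Iter 3: z = -0.9737 + -0.3224i, |z|^2 = 1.0520
Iter 4: z = -0.0930 + 0.3645i, |z|^2 = 0.1415
Iter 5: z = -1.0613 + -0.3311i, |z|^2 = 1.2361
Iter 6: z = 0.0797 + 0.4395i, |z|^2 = 0.1995
Iter 7: z = -1.1240 + -0.1933i, |z|^2 = 1.3007
Iter 8: z = 0.2888 + 0.1712i, |z|^2 = 0.1127
Iter 9: z = -0.8830 + -0.1644i, |z|^2 = 0.8068
Iter 10: z = -0.1844 + 0.0271i, |z|^2 = 0.0348
Iter 11: z = -0.9039 + -0.2733i, |z|^2 = 0.8917

Answer: 12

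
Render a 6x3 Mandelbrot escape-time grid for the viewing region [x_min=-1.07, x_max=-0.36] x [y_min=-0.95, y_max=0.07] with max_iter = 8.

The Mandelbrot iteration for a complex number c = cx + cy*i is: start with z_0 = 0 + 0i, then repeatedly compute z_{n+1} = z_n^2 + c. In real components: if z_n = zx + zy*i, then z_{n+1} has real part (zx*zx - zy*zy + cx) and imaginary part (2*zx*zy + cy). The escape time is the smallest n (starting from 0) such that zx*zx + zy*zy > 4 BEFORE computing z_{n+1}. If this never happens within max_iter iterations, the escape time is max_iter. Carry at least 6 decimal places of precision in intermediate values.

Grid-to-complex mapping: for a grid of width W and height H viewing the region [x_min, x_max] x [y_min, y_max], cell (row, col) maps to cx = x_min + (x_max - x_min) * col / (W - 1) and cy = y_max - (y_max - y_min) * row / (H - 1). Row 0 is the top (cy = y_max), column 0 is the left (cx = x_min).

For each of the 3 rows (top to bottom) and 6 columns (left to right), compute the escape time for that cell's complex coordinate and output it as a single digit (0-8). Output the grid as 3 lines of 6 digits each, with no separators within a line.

(row=0, col=0): c = -1.0700 + 0.0700i → escape time 8
(row=0, col=1): c = -0.9280 + 0.0700i → escape time 8
(row=0, col=2): c = -0.7860 + 0.0700i → escape time 8
(row=0, col=3): c = -0.6440 + 0.0700i → escape time 8
(row=0, col=4): c = -0.5020 + 0.0700i → escape time 8
(row=0, col=5): c = -0.3600 + 0.0700i → escape time 8
(row=1, col=0): c = -1.0700 + -0.4400i → escape time 5
(row=1, col=1): c = -0.9280 + -0.4400i → escape time 6
(row=1, col=2): c = -0.7860 + -0.4400i → escape time 7
(row=1, col=3): c = -0.6440 + -0.4400i → escape time 8
(row=1, col=4): c = -0.5020 + -0.4400i → escape time 8
(row=1, col=5): c = -0.3600 + -0.4400i → escape time 8
(row=2, col=0): c = -1.0700 + -0.9500i → escape time 3
(row=2, col=1): c = -0.9280 + -0.9500i → escape time 3
(row=2, col=2): c = -0.7860 + -0.9500i → escape time 3
(row=2, col=3): c = -0.6440 + -0.9500i → escape time 4
(row=2, col=4): c = -0.5020 + -0.9500i → escape time 4
(row=2, col=5): c = -0.3600 + -0.9500i → escape time 5

Answer: 888888
567888
333445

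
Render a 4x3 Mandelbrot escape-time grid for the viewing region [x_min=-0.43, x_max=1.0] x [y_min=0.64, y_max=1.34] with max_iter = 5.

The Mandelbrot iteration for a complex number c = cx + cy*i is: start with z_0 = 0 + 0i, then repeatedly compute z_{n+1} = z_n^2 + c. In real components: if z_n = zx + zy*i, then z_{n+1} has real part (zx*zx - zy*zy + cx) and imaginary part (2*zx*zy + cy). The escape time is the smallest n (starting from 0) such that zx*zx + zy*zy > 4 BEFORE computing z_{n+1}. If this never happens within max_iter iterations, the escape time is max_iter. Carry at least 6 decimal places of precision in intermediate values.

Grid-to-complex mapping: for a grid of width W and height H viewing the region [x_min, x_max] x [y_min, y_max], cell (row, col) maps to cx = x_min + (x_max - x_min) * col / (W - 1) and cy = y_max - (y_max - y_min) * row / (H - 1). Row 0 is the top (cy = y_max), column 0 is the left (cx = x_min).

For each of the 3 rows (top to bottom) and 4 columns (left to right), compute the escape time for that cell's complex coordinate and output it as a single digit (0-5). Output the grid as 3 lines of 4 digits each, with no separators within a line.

(row=0, col=0): c = -0.4300 + 1.3400i → escape time 2
(row=0, col=1): c = 0.0467 + 1.3400i → escape time 2
(row=0, col=2): c = 0.5233 + 1.3400i → escape time 2
(row=0, col=3): c = 1.0000 + 1.3400i → escape time 2
(row=1, col=0): c = -0.4300 + 0.9900i → escape time 4
(row=1, col=1): c = 0.0467 + 0.9900i → escape time 5
(row=1, col=2): c = 0.5233 + 0.9900i → escape time 2
(row=1, col=3): c = 1.0000 + 0.9900i → escape time 2
(row=2, col=0): c = -0.4300 + 0.6400i → escape time 5
(row=2, col=1): c = 0.0467 + 0.6400i → escape time 5
(row=2, col=2): c = 0.5233 + 0.6400i → escape time 4
(row=2, col=3): c = 1.0000 + 0.6400i → escape time 2

Answer: 2222
4522
5542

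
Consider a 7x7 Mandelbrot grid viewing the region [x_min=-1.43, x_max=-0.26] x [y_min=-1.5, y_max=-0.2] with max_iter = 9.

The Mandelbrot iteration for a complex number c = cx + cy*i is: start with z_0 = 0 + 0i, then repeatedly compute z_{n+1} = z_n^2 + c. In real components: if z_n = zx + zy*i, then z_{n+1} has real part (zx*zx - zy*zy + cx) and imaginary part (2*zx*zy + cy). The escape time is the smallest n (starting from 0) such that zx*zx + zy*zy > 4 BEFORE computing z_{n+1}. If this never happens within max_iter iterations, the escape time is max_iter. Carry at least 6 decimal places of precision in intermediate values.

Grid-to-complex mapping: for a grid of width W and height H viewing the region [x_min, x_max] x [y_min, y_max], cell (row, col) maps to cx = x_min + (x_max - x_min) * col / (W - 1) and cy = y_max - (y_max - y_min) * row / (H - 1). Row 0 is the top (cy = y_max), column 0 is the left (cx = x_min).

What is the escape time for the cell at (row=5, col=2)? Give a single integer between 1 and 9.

Answer: 2

Derivation:
z_0 = 0 + 0i, c = -1.0400 + -1.2833i
Iter 1: z = -1.0400 + -1.2833i, |z|^2 = 2.7285
Iter 2: z = -1.6053 + 1.3860i, |z|^2 = 4.4981
Escaped at iteration 2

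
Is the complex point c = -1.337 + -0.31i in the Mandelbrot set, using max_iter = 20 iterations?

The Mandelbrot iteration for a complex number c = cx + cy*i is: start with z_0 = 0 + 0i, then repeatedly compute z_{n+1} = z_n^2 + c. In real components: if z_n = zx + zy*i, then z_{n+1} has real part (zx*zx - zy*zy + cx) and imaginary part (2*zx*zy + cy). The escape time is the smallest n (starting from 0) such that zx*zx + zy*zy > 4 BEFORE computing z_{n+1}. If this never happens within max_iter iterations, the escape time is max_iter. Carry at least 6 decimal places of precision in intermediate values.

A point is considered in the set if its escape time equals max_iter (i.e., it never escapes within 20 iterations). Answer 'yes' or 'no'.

z_0 = 0 + 0i, c = -1.3370 + -0.3100i
Iter 1: z = -1.3370 + -0.3100i, |z|^2 = 1.8837
Iter 2: z = 0.3545 + 0.5189i, |z|^2 = 0.3949
Iter 3: z = -1.4807 + 0.0579i, |z|^2 = 2.1957
Iter 4: z = 0.8520 + -0.4814i, |z|^2 = 0.9577
Iter 5: z = -0.8429 + -1.1304i, |z|^2 = 1.9883
Iter 6: z = -1.9042 + 1.5956i, |z|^2 = 6.1720
Escaped at iteration 6

Answer: no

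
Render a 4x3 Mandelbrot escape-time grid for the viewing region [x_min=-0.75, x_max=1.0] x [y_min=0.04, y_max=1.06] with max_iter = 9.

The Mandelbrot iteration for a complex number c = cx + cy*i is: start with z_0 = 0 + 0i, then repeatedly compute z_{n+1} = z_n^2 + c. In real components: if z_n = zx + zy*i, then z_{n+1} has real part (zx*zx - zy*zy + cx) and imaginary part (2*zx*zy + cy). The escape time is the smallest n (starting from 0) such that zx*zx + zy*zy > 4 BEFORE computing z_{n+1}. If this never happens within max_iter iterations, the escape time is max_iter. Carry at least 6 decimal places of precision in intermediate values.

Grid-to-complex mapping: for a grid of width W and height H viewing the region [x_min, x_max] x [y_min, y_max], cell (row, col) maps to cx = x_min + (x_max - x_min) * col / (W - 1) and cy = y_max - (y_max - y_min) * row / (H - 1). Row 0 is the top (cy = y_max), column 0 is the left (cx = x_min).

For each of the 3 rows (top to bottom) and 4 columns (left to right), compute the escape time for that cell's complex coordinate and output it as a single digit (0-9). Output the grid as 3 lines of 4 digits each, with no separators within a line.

(row=0, col=0): c = -0.7500 + 1.0600i → escape time 3
(row=0, col=1): c = -0.1667 + 1.0600i → escape time 9
(row=0, col=2): c = 0.4167 + 1.0600i → escape time 2
(row=0, col=3): c = 1.0000 + 1.0600i → escape time 2
(row=1, col=0): c = -0.7500 + 0.5500i → escape time 6
(row=1, col=1): c = -0.1667 + 0.5500i → escape time 9
(row=1, col=2): c = 0.4167 + 0.5500i → escape time 7
(row=1, col=3): c = 1.0000 + 0.5500i → escape time 2
(row=2, col=0): c = -0.7500 + 0.0400i → escape time 9
(row=2, col=1): c = -0.1667 + 0.0400i → escape time 9
(row=2, col=2): c = 0.4167 + 0.0400i → escape time 6
(row=2, col=3): c = 1.0000 + 0.0400i → escape time 2

Answer: 3922
6972
9962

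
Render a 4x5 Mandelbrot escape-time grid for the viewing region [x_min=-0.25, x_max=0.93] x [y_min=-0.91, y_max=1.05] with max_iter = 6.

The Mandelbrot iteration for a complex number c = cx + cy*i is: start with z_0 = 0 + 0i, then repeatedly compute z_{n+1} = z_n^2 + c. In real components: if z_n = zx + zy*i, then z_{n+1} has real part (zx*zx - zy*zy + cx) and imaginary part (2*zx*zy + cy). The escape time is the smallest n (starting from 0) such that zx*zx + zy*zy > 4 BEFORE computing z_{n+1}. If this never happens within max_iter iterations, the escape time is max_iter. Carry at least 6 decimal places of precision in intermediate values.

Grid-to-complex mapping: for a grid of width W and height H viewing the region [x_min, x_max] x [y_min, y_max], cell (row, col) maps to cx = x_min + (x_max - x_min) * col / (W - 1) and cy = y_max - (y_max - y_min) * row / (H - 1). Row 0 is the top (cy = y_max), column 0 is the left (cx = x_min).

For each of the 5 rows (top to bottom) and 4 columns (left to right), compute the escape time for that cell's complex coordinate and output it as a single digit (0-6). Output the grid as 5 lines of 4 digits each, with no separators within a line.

(row=0, col=0): c = -0.2500 + 1.0500i → escape time 6
(row=0, col=1): c = 0.1433 + 1.0500i → escape time 4
(row=0, col=2): c = 0.5367 + 1.0500i → escape time 2
(row=0, col=3): c = 0.9300 + 1.0500i → escape time 2
(row=1, col=0): c = -0.2500 + 0.5600i → escape time 6
(row=1, col=1): c = 0.1433 + 0.5600i → escape time 6
(row=1, col=2): c = 0.5367 + 0.5600i → escape time 4
(row=1, col=3): c = 0.9300 + 0.5600i → escape time 2
(row=2, col=0): c = -0.2500 + 0.0700i → escape time 6
(row=2, col=1): c = 0.1433 + 0.0700i → escape time 6
(row=2, col=2): c = 0.5367 + 0.0700i → escape time 4
(row=2, col=3): c = 0.9300 + 0.0700i → escape time 3
(row=3, col=0): c = -0.2500 + -0.4200i → escape time 6
(row=3, col=1): c = 0.1433 + -0.4200i → escape time 6
(row=3, col=2): c = 0.5367 + -0.4200i → escape time 4
(row=3, col=3): c = 0.9300 + -0.4200i → escape time 2
(row=4, col=0): c = -0.2500 + -0.9100i → escape time 6
(row=4, col=1): c = 0.1433 + -0.9100i → escape time 5
(row=4, col=2): c = 0.5367 + -0.9100i → escape time 3
(row=4, col=3): c = 0.9300 + -0.9100i → escape time 2

Answer: 6422
6642
6643
6642
6532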